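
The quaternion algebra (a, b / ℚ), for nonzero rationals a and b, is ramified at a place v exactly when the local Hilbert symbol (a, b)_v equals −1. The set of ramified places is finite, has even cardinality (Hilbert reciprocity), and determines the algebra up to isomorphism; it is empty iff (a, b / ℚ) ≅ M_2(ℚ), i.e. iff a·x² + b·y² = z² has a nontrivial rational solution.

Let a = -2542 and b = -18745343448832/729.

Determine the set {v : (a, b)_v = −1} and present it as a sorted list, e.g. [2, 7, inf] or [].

Mod squares: a ≡ -2542, b ≡ -12350143. Check v ∈ {∞, 2, 3, 7, 11, 13, 17, 29, 31, 41, 47}.
v=∞: -2542 < 0 and -12350143 < 0  ⇒  (a,b)_∞ = -1.
v=7: a=7^0·(≡6), b=7^2·(≡6) mod 7; (6|7)=-1, (6|7)=-1; (−1)^{0·2·3}·(-1)^2·(-1)^0 = +1.
v=2: v_2(a)=1, v_2(b)=8; units ≡ 1, 1 (mod 8); ε·ε+αω+βω = 0·0+1·0+8·0 ≡ 0  ⇒  (a,b)_2 = +1.
v=11: a=11^0·(≡10), b=11^2·(≡7) mod 11; (10|11)=-1, (7|11)=-1; (−1)^{0·2·5}·(-1)^2·(-1)^0 = +1.
v=31: a=31^1·(≡11), b=31^0·(≡5) mod 31; (11|31)=-1, (5|31)=+1; (−1)^{1·0·15}·(-1)^0·(+1)^1 = +1.
v=13: a=13^0·(≡6), b=13^1·(≡1) mod 13; (6|13)=-1, (1|13)=+1; (−1)^{0·1·6}·(-1)^1·(+1)^0 = -1.
v=3: a=3^0·(≡2), b=3^-6·(≡2) mod 3; (2|3)=-1, (2|3)=-1; (−1)^{0·-6·1}·(-1)^-6·(-1)^0 = +1.
v=41: a=41^1·(≡20), b=41^1·(≡21) mod 41; (20|41)=+1, (21|41)=+1; (−1)^{1·1·20}·(+1)^1·(+1)^1 = +1.
v=29: a=29^0·(≡10), b=29^1·(≡18) mod 29; (10|29)=-1, (18|29)=-1; (−1)^{0·1·14}·(-1)^1·(-1)^0 = -1.
v=17: a=17^0·(≡8), b=17^1·(≡15) mod 17; (8|17)=+1, (15|17)=+1; (−1)^{0·1·8}·(+1)^1·(+1)^0 = +1.
v=47: a=47^0·(≡43), b=47^1·(≡2) mod 47; (43|47)=-1, (2|47)=+1; (−1)^{0·1·23}·(-1)^1·(+1)^0 = -1.
|Ram(-2542, -12350143)| = 4, even; anisotropic at {13, 29, 47, ∞}.

[13, 29, 47, inf]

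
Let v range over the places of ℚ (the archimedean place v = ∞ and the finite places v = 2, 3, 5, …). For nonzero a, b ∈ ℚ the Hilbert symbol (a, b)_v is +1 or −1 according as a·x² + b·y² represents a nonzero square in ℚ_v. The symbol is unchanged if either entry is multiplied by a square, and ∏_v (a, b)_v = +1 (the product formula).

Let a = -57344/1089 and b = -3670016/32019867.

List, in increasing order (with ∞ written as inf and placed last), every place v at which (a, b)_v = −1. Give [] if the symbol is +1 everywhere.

(a, b) ≡ (-14, -42) mod (ℚ^×)²; places V = {2, 3, 7, 11, ∞}.
(a,b)_3: α=-2, u≡1; β=-7, v≡1 (mod 3); (1|3)=+1, (1|3)=+1; sign (−1)^0·+1^-7·+1^-2 = +1.
(a,b)_2: α=13, β=19; u≡1, v≡3 (mod 8); ε(u)ε(v)=0·1, αω(v)=13·1, βω(u)=19·0; sum ≡ 1  ⇒  -1.
(a,b)_11: α=-2, u≡6; β=-4, v≡10 (mod 11); (6|11)=-1, (10|11)=-1; sign (−1)^0·-1^-4·-1^-2 = +1.
(a,b)_7: α=1, u≡3; β=1, v≡1 (mod 7); (3|7)=-1, (1|7)=+1; sign (−1)^1·-1^1·+1^1 = +1.
(a,b)_∞: sgn(-14)=−, sgn(-42)=−, so -1.
(-14, -42 / ℚ) ramifies at {2, ∞}: a division algebra.

[2, inf]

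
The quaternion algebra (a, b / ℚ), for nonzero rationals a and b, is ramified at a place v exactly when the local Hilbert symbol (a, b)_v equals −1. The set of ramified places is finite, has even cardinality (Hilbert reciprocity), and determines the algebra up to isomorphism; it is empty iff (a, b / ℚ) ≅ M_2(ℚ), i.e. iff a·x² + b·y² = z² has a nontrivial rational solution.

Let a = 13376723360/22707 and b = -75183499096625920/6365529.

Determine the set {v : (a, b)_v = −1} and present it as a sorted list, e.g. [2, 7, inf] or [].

(a, b) ≡ (30030, -595) mod (ℚ^×)²; places V = {2, 3, 5, 7, 11, 13, 17, 29, ∞}.
(a,b)_29: α=-2, u≡18; β=-4, v≡15 (mod 29); (18|29)=-1, (15|29)=-1; sign (−1)^0·-1^-4·-1^-2 = +1.
(a,b)_17: α=4, u≡13; β=7, v≡16 (mod 17); (13|17)=+1, (16|17)=+1; sign (−1)^0·+1^7·+1^4 = +1.
(a,b)_3: α=-3, u≡2; β=-2, v≡2 (mod 3); (2|3)=-1, (2|3)=-1; sign (−1)^0·-1^-2·-1^-3 = -1.
(a,b)_13: α=1, u≡9; β=2, v≡4 (mod 13); (9|13)=+1, (4|13)=+1; sign (−1)^0·+1^2·+1^1 = +1.
(a,b)_5: α=1, u≡1; β=1, v≡4 (mod 5); (1|5)=+1, (4|5)=+1; sign (−1)^0·+1^1·+1^1 = +1.
(a,b)_∞: sgn(30030)=+, sgn(-595)=−, so +1.
(a,b)_2: α=5, β=8; u≡7, v≡5 (mod 8); ε(u)ε(v)=1·0, αω(v)=5·1, βω(u)=8·0; sum ≡ 1  ⇒  -1.
(a,b)_7: α=1, u≡5; β=1, v≡3 (mod 7); (5|7)=-1, (3|7)=-1; sign (−1)^1·-1^1·-1^1 = -1.
(a,b)_11: α=1, u≡10; β=2, v≡10 (mod 11); (10|11)=-1, (10|11)=-1; sign (−1)^0·-1^2·-1^1 = -1.
Ram(30030, -595) = {2, 3, 7, 11}; no ℚ_2-point on the conic.

[2, 3, 7, 11]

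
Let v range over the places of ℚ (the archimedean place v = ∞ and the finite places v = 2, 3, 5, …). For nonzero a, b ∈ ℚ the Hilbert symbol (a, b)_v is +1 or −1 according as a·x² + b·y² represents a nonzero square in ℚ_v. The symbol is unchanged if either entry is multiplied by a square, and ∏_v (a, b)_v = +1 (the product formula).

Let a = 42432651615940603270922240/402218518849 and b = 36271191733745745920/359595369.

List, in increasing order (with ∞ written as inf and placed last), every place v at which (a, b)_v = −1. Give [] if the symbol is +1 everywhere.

[5, 11, 13, 23, 29, 31]

Mod squares: a ≡ 29568110, b ≡ 116870. Check v ∈ {∞, 2, 3, 5, 7, 11, 13, 17, 23, 29, 31, 43}.
v=29: a=29^1·(≡11), b=29^1·(≡23) mod 29; (11|29)=-1, (23|29)=+1; (−1)^{1·1·14}·(-1)^1·(+1)^1 = -1.
v=31: a=31^1·(≡25), b=31^1·(≡1) mod 31; (25|31)=+1, (1|31)=+1; (−1)^{1·1·15}·(+1)^1·(+1)^1 = -1.
v=13: a=13^1·(≡1), b=13^1·(≡5) mod 13; (1|13)=+1, (5|13)=-1; (−1)^{1·1·6}·(+1)^1·(-1)^1 = -1.
v=∞: 29568110 > 0 and 116870 > 0  ⇒  (a,b)_∞ = +1.
v=17: a=17^4·(≡12), b=17^2·(≡5) mod 17; (12|17)=-1, (5|17)=-1; (−1)^{4·2·8}·(-1)^2·(-1)^4 = +1.
v=3: a=3^0·(≡2), b=3^-4·(≡2) mod 3; (2|3)=-1, (2|3)=-1; (−1)^{0·-4·1}·(-1)^-4·(-1)^0 = +1.
v=11: a=11^3·(≡2), b=11^2·(≡2) mod 11; (2|11)=-1, (2|11)=-1; (−1)^{3·2·5}·(-1)^2·(-1)^3 = -1.
v=2: v_2(a)=29, v_2(b)=25; units ≡ 7, 3 (mod 8); ε·ε+αω+βω = 1·1+29·1+25·0 ≡ 0  ⇒  (a,b)_2 = +1.
v=23: a=23^3·(≡6), b=23^2·(≡19) mod 23; (6|23)=+1, (19|23)=-1; (−1)^{3·2·11}·(+1)^2·(-1)^3 = -1.
v=43: a=43^-4·(≡18), b=43^-2·(≡39) mod 43; (18|43)=-1, (39|43)=-1; (−1)^{-4·-2·21}·(-1)^-2·(-1)^-4 = +1.
v=5: a=5^1·(≡2), b=5^1·(≡1) mod 5; (2|5)=-1, (1|5)=+1; (−1)^{1·1·2}·(-1)^1·(+1)^1 = -1.
v=7: a=7^-6·(≡5), b=7^-4·(≡6) mod 7; (5|7)=-1, (6|7)=-1; (−1)^{-6·-4·3}·(-1)^-4·(-1)^-6 = +1.
Ram(29568110, 116870) = {5, 11, 13, 23, 29, 31}; no ℚ_5-point on the conic.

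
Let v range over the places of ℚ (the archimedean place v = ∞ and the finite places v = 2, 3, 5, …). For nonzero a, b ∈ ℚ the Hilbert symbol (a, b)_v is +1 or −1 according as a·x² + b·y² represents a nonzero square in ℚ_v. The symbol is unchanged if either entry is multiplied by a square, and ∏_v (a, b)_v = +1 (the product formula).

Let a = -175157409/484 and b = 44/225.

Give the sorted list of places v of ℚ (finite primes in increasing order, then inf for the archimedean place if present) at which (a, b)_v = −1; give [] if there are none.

(a, b) ≡ (-12369, 11) mod (ℚ^×)²; places V = {2, 3, 5, 7, 11, 17, 19, 31, ∞}.
(a,b)_5: α=0, u≡4; β=-2, v≡1 (mod 5); (4|5)=+1, (1|5)=+1; sign (−1)^0·+1^-2·+1^0 = +1.
(a,b)_7: α=3, u≡1; β=0, v≡2 (mod 7); (1|7)=+1, (2|7)=+1; sign (−1)^0·+1^0·+1^3 = +1.
(a,b)_∞: sgn(-12369)=−, sgn(11)=+, so +1.
(a,b)_11: α=-2, u≡6; β=1, v≡3 (mod 11); (6|11)=-1, (3|11)=+1; sign (−1)^0·-1^1·+1^-2 = -1.
(a,b)_17: α=2, u≡11; β=0, v≡11 (mod 17); (11|17)=-1, (11|17)=-1; sign (−1)^0·-1^0·-1^2 = +1.
(a,b)_3: α=1, u≡2; β=-2, v≡2 (mod 3); (2|3)=-1, (2|3)=-1; sign (−1)^0·-1^-2·-1^1 = -1.
(a,b)_31: α=1, u≡2; β=0, v≡21 (mod 31); (2|31)=+1, (21|31)=-1; sign (−1)^0·+1^0·-1^1 = -1.
(a,b)_2: α=-2, β=2; u≡7, v≡3 (mod 8); ε(u)ε(v)=1·1, αω(v)=-2·1, βω(u)=2·0; sum ≡ 1  ⇒  -1.
(a,b)_19: α=1, u≡3; β=0, v≡17 (mod 19); (3|19)=-1, (17|19)=+1; sign (−1)^0·-1^0·+1^1 = +1.
(-12369, 11 / ℚ) ramifies at {2, 3, 11, 31}: a division algebra.

[2, 3, 11, 31]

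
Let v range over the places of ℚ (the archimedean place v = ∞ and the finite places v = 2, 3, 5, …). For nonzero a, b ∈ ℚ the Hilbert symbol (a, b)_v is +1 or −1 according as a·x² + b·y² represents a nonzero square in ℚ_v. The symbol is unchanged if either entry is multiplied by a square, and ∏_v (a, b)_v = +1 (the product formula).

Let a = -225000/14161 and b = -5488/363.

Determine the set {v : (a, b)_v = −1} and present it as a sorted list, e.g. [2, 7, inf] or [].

(a, b) ≡ (-10, -21) mod (ℚ^×)²; places V = {2, 3, 5, 7, 11, 17, ∞}.
(a,b)_∞: sgn(-10)=−, sgn(-21)=−, so -1.
(a,b)_3: α=2, u≡2; β=-1, v≡2 (mod 3); (2|3)=-1, (2|3)=-1; sign (−1)^0·-1^-1·-1^2 = -1.
(a,b)_2: α=3, β=4; u≡3, v≡3 (mod 8); ε(u)ε(v)=1·1, αω(v)=3·1, βω(u)=4·1; sum ≡ 0  ⇒  +1.
(a,b)_17: α=-2, u≡11; β=0, v≡9 (mod 17); (11|17)=-1, (9|17)=+1; sign (−1)^0·-1^0·+1^-2 = +1.
(a,b)_5: α=5, u≡3; β=0, v≡4 (mod 5); (3|5)=-1, (4|5)=+1; sign (−1)^0·-1^0·+1^5 = +1.
(a,b)_7: α=-2, u≡4; β=3, v≡2 (mod 7); (4|7)=+1, (2|7)=+1; sign (−1)^0·+1^3·+1^-2 = +1.
(a,b)_11: α=0, u≡4; β=-2, v≡4 (mod 11); (4|11)=+1, (4|11)=+1; sign (−1)^0·+1^-2·+1^0 = +1.
(-10, -21 / ℚ) ramifies at {3, ∞}: a division algebra.

[3, inf]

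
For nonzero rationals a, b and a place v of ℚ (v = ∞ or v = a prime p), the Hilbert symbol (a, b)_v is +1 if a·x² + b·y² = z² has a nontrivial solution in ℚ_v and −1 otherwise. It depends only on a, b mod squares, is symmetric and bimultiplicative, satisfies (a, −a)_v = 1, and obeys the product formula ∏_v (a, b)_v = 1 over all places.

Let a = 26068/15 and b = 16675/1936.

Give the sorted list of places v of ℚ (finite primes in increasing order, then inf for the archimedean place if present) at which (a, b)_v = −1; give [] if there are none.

[2, 5, 19, 23]

Mod squares: a ≡ 1995, b ≡ 667. Check v ∈ {∞, 2, 3, 5, 7, 11, 19, 23, 29}.
v=23: a=23^0·(≡19), b=23^1·(≡3) mod 23; (19|23)=-1, (3|23)=+1; (−1)^{0·1·11}·(-1)^1·(+1)^0 = -1.
v=5: a=5^-1·(≡1), b=5^2·(≡2) mod 5; (1|5)=+1, (2|5)=-1; (−1)^{-1·2·2}·(+1)^2·(-1)^-1 = -1.
v=19: a=19^1·(≡18), b=19^0·(≡13) mod 19; (18|19)=-1, (13|19)=-1; (−1)^{1·0·9}·(-1)^0·(-1)^1 = -1.
v=7: a=7^3·(≡6), b=7^0·(≡2) mod 7; (6|7)=-1, (2|7)=+1; (−1)^{3·0·3}·(-1)^0·(+1)^3 = +1.
v=∞: 1995 > 0 and 667 > 0  ⇒  (a,b)_∞ = +1.
v=29: a=29^0·(≡23), b=29^1·(≡9) mod 29; (23|29)=+1, (9|29)=+1; (−1)^{0·1·14}·(+1)^1·(+1)^0 = +1.
v=3: a=3^-1·(≡2), b=3^0·(≡1) mod 3; (2|3)=-1, (1|3)=+1; (−1)^{-1·0·1}·(-1)^0·(+1)^-1 = +1.
v=2: v_2(a)=2, v_2(b)=-4; units ≡ 3, 3 (mod 8); ε·ε+αω+βω = 1·1+2·1+-4·1 ≡ 1  ⇒  (a,b)_2 = -1.
v=11: a=11^0·(≡5), b=11^-2·(≡2) mod 11; (5|11)=+1, (2|11)=-1; (−1)^{0·-2·5}·(+1)^-2·(-1)^0 = +1.
|Ram(1995, 667)| = 4, even; anisotropic at {2, 5, 19, 23}.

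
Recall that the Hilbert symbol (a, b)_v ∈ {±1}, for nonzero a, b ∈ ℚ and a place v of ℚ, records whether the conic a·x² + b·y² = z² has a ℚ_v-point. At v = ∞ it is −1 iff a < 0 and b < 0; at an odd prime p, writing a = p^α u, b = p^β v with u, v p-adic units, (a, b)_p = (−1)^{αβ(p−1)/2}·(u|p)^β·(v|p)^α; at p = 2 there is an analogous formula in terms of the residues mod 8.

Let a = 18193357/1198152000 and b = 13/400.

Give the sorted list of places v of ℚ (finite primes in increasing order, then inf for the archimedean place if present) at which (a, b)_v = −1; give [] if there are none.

Mod squares: a ≡ 65, b ≡ 13. Check v ∈ {∞, 2, 3, 5, 7, 13, 43}.
v=13: a=13^5·(≡6), b=13^1·(≡4) mod 13; (6|13)=-1, (4|13)=+1; (−1)^{5·1·6}·(-1)^1·(+1)^5 = -1.
v=3: a=3^-4·(≡2), b=3^0·(≡1) mod 3; (2|3)=-1, (1|3)=+1; (−1)^{-4·0·1}·(-1)^0·(+1)^-4 = +1.
v=∞: 65 > 0 and 13 > 0  ⇒  (a,b)_∞ = +1.
v=5: a=5^-3·(≡2), b=5^-2·(≡3) mod 5; (2|5)=-1, (3|5)=-1; (−1)^{-3·-2·2}·(-1)^-2·(-1)^-3 = -1.
v=7: a=7^2·(≡2), b=7^0·(≡6) mod 7; (2|7)=+1, (6|7)=-1; (−1)^{2·0·3}·(+1)^0·(-1)^2 = +1.
v=2: v_2(a)=-6, v_2(b)=-4; units ≡ 1, 5 (mod 8); ε·ε+αω+βω = 0·0+-6·1+-4·0 ≡ 0  ⇒  (a,b)_2 = +1.
v=43: a=43^-2·(≡33), b=43^0·(≡1) mod 43; (33|43)=-1, (1|43)=+1; (−1)^{-2·0·21}·(-1)^0·(+1)^-2 = +1.
|Ram(65, 13)| = 2, even; anisotropic at {5, 13}.

[5, 13]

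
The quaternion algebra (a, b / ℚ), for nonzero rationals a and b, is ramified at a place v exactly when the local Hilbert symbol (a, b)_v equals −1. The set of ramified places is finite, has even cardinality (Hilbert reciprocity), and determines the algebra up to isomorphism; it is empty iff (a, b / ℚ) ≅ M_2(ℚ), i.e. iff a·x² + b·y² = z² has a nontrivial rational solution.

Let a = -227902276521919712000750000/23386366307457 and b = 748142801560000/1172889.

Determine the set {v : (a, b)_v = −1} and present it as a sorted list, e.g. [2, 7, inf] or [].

[7, 17, 29, 31]

Mod squares: a ≡ -3451, b ≡ 31. Check v ∈ {∞, 2, 3, 5, 7, 11, 17, 19, 23, 29, 31}.
v=11: a=11^8·(≡4), b=11^4·(≡3) mod 11; (4|11)=+1, (3|11)=+1; (−1)^{8·4·5}·(+1)^4·(+1)^8 = +1.
v=23: a=23^2·(≡17), b=23^0·(≡6) mod 23; (17|23)=-1, (6|23)=+1; (−1)^{2·0·11}·(-1)^0·(+1)^2 = +1.
v=7: a=7^3·(≡4), b=7^2·(≡6) mod 7; (4|7)=+1, (6|7)=-1; (−1)^{3·2·3}·(+1)^2·(-1)^3 = -1.
v=2: v_2(a)=4, v_2(b)=6; units ≡ 5, 7 (mod 8); ε·ε+αω+βω = 0·1+4·0+6·1 ≡ 0  ⇒  (a,b)_2 = +1.
v=17: a=17^-1·(≡8), b=17^0·(≡10) mod 17; (8|17)=+1, (10|17)=-1; (−1)^{-1·0·8}·(+1)^0·(-1)^-1 = -1.
v=31: a=31^2·(≡23), b=31^1·(≡8) mod 31; (23|31)=-1, (8|31)=+1; (−1)^{2·1·15}·(-1)^1·(+1)^2 = -1.
v=∞: -3451 < 0 and 31 > 0  ⇒  (a,b)_∞ = +1.
v=19: a=19^-8·(≡11), b=19^-4·(≡18) mod 19; (11|19)=+1, (18|19)=-1; (−1)^{-8·-4·9}·(+1)^-4·(-1)^-8 = +1.
v=3: a=3^-4·(≡2), b=3^-2·(≡1) mod 3; (2|3)=-1, (1|3)=+1; (−1)^{-4·-2·1}·(-1)^-2·(+1)^-4 = +1.
v=5: a=5^6·(≡1), b=5^4·(≡4) mod 5; (1|5)=+1, (4|5)=+1; (−1)^{6·4·2}·(+1)^4·(+1)^6 = +1.
v=29: a=29^3·(≡12), b=29^2·(≡3) mod 29; (12|29)=-1, (3|29)=-1; (−1)^{3·2·14}·(-1)^2·(-1)^3 = -1.
Ram(-3451, 31) = {7, 17, 29, 31}; no ℚ_7-point on the conic.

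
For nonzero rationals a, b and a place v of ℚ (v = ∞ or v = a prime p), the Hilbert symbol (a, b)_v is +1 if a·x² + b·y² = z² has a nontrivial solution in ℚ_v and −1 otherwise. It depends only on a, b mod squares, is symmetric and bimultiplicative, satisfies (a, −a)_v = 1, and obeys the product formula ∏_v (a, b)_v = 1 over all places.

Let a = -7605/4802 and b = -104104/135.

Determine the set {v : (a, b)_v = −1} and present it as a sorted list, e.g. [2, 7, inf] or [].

[3, inf]

(a, b) ≡ (-10, -2310) mod (ℚ^×)²; places V = {2, 3, 5, 7, 11, 13, ∞}.
(a,b)_13: α=2, u≡4; β=2, v≡12 (mod 13); (4|13)=+1, (12|13)=+1; sign (−1)^0·+1^2·+1^2 = +1.
(a,b)_11: α=0, u≡3; β=1, v≡6 (mod 11); (3|11)=+1, (6|11)=-1; sign (−1)^0·+1^1·-1^0 = +1.
(a,b)_7: α=-4, u≡2; β=1, v≡5 (mod 7); (2|7)=+1, (5|7)=-1; sign (−1)^0·+1^1·-1^-4 = +1.
(a,b)_5: α=1, u≡2; β=-1, v≡3 (mod 5); (2|5)=-1, (3|5)=-1; sign (−1)^0·-1^-1·-1^1 = +1.
(a,b)_2: α=-1, β=3; u≡3, v≡5 (mod 8); ε(u)ε(v)=1·0, αω(v)=-1·1, βω(u)=3·1; sum ≡ 0  ⇒  +1.
(a,b)_∞: sgn(-10)=−, sgn(-2310)=−, so -1.
(a,b)_3: α=2, u≡2; β=-3, v≡1 (mod 3); (2|3)=-1, (1|3)=+1; sign (−1)^0·-1^-3·+1^2 = -1.
|Ram(-10, -2310)| = 2, even; anisotropic at {3, ∞}.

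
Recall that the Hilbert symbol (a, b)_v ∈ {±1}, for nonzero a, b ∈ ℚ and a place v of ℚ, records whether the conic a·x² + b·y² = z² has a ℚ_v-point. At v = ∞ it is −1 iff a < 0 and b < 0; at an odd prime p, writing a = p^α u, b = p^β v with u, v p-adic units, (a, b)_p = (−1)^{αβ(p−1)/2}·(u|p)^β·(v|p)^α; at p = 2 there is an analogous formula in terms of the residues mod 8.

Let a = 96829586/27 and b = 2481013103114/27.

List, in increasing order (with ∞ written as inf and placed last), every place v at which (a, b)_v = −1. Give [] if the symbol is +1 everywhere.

[3, 7]

(a, b) ≡ (16422, 798) mod (ℚ^×)²; places V = {2, 3, 7, 13, 17, 19, 23, ∞}.
(a,b)_19: α=2, u≡17; β=3, v≡4 (mod 19); (17|19)=+1, (4|19)=+1; sign (−1)^0·+1^3·+1^2 = +1.
(a,b)_7: α=3, u≡1; β=1, v≡2 (mod 7); (1|7)=+1, (2|7)=+1; sign (−1)^1·+1^1·+1^3 = -1.
(a,b)_13: α=0, u≡9; β=2, v≡8 (mod 13); (9|13)=+1, (8|13)=-1; sign (−1)^0·+1^2·-1^0 = +1.
(a,b)_2: α=1, β=1; u≡3, v≡7 (mod 8); ε(u)ε(v)=1·1, αω(v)=1·0, βω(u)=1·1; sum ≡ 0  ⇒  +1.
(a,b)_3: α=-3, u≡2; β=-3, v≡2 (mod 3); (2|3)=-1, (2|3)=-1; sign (−1)^1·-1^-3·-1^-3 = -1.
(a,b)_∞: sgn(16422)=+, sgn(798)=+, so +1.
(a,b)_17: α=1, u≡11; β=2, v≡15 (mod 17); (11|17)=-1, (15|17)=+1; sign (−1)^0·-1^2·+1^1 = +1.
(a,b)_23: α=1, u≡4; β=2, v≡3 (mod 23); (4|23)=+1, (3|23)=+1; sign (−1)^0·+1^2·+1^1 = +1.
(16422, 798 / ℚ) ramifies at {3, 7}: a division algebra.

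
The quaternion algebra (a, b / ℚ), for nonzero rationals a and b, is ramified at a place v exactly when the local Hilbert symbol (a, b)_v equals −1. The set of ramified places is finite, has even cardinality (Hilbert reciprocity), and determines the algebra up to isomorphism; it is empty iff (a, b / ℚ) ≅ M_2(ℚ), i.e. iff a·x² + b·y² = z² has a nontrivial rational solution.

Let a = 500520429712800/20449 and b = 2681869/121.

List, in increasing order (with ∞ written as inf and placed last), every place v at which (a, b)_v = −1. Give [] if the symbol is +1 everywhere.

(a, b) ≡ (14858, 7429) mod (ℚ^×)²; places V = {2, 3, 5, 7, 11, 13, 17, 19, 23, ∞}.
(a,b)_17: α=1, u≡14; β=1, v≡7 (mod 17); (14|17)=-1, (7|17)=-1; sign (−1)^0·-1^1·-1^1 = +1.
(a,b)_7: α=2, u≡1; β=0, v≡4 (mod 7); (1|7)=+1, (4|7)=+1; sign (−1)^0·+1^0·+1^2 = +1.
(a,b)_5: α=2, u≡3; β=0, v≡4 (mod 5); (3|5)=-1, (4|5)=+1; sign (−1)^0·-1^0·+1^2 = +1.
(a,b)_∞: sgn(14858)=+, sgn(7429)=+, so +1.
(a,b)_3: α=2, u≡2; β=0, v≡1 (mod 3); (2|3)=-1, (1|3)=+1; sign (−1)^0·-1^0·+1^2 = +1.
(a,b)_19: α=3, u≡8; β=3, v≡7 (mod 19); (8|19)=-1, (7|19)=+1; sign (−1)^1·-1^3·+1^3 = +1.
(a,b)_23: α=3, u≡1; β=1, v≡18 (mod 23); (1|23)=+1, (18|23)=+1; sign (−1)^1·+1^1·+1^3 = -1.
(a,b)_11: α=-2, u≡6; β=-2, v≡3 (mod 11); (6|11)=-1, (3|11)=+1; sign (−1)^0·-1^-2·+1^-2 = +1.
(a,b)_13: α=-2, u≡4; β=0, v≡2 (mod 13); (4|13)=+1, (2|13)=-1; sign (−1)^0·+1^0·-1^-2 = +1.
(a,b)_2: α=5, β=0; u≡5, v≡5 (mod 8); ε(u)ε(v)=0·0, αω(v)=5·1, βω(u)=0·1; sum ≡ 1  ⇒  -1.
Ram(14858, 7429) = {2, 23}; no ℚ_2-point on the conic.

[2, 23]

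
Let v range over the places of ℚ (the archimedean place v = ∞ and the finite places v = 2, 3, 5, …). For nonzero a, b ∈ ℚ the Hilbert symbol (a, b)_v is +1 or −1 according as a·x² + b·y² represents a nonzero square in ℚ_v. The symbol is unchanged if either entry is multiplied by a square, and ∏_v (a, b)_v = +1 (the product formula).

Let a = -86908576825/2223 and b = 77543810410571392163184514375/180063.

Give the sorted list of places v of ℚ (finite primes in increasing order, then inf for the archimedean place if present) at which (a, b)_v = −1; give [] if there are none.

(a, b) ≡ (-676039, 20957209) mod (ℚ^×)²; places V = {2, 3, 5, 7, 11, 13, 17, 19, 23, 31, ∞}.
(a,b)_31: α=0, u≡18; β=1, v≡11 (mod 31); (18|31)=+1, (11|31)=-1; sign (−1)^0·+1^1·-1^0 = +1.
(a,b)_2: α=0, β=0; u≡1, v≡1 (mod 8); ε(u)ε(v)=0·0, αω(v)=0·0, βω(u)=0·0; sum ≡ 0  ⇒  +1.
(a,b)_7: α=5, u≡4; β=11, v≡2 (mod 7); (4|7)=+1, (2|7)=+1; sign (−1)^1·+1^11·+1^5 = -1.
(a,b)_19: α=-1, u≡4; β=-1, v≡16 (mod 19); (4|19)=+1, (16|19)=+1; sign (−1)^1·+1^-1·+1^-1 = -1.
(a,b)_23: α=3, u≡9; β=7, v≡5 (mod 23); (9|23)=+1, (5|23)=-1; sign (−1)^1·+1^7·-1^3 = +1.
(a,b)_13: α=-1, u≡4; β=-1, v≡7 (mod 13); (4|13)=+1, (7|13)=-1; sign (−1)^0·+1^-1·-1^-1 = -1.
(a,b)_5: α=2, u≡4; β=4, v≡1 (mod 5); (4|5)=+1, (1|5)=+1; sign (−1)^0·+1^4·+1^2 = +1.
(a,b)_3: α=-2, u≡2; β=-6, v≡1 (mod 3); (2|3)=-1, (1|3)=+1; sign (−1)^0·-1^-6·+1^-2 = +1.
(a,b)_17: α=1, u≡9; β=3, v≡5 (mod 17); (9|17)=+1, (5|17)=-1; sign (−1)^0·+1^3·-1^1 = -1.
(a,b)_∞: sgn(-676039)=−, sgn(20957209)=+, so +1.
(a,b)_11: α=0, u≡7; β=2, v≡5 (mod 11); (7|11)=-1, (5|11)=+1; sign (−1)^0·-1^2·+1^0 = +1.
(-676039, 20957209 / ℚ) ramifies at {7, 13, 17, 19}: a division algebra.

[7, 13, 17, 19]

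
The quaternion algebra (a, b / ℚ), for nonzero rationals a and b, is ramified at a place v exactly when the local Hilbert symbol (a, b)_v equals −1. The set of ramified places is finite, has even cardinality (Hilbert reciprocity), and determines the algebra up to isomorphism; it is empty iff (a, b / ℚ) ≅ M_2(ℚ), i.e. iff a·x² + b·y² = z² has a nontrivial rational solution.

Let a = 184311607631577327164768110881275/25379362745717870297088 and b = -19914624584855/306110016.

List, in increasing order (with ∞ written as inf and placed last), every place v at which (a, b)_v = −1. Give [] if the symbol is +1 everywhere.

(a, b) ≡ (22, -455) mod (ℚ^×)²; places V = {2, 3, 5, 7, 11, 13, 17, 19, 23, ∞}.
(a,b)_19: α=6, u≡13; β=2, v≡9 (mod 19); (13|19)=-1, (9|19)=+1; sign (−1)^0·-1^2·+1^6 = +1.
(a,b)_5: α=2, u≡2; β=1, v≡4 (mod 5); (2|5)=-1, (4|5)=+1; sign (−1)^0·-1^1·+1^2 = -1.
(a,b)_13: α=6, u≡1; β=3, v≡1 (mod 13); (1|13)=+1, (1|13)=+1; sign (−1)^0·+1^3·+1^6 = +1.
(a,b)_17: α=2, u≡6; β=0, v≡1 (mod 17); (6|17)=-1, (1|17)=+1; sign (−1)^0·-1^0·+1^2 = +1.
(a,b)_23: α=-2, u≡10; β=0, v≡17 (mod 23); (10|23)=-1, (17|23)=-1; sign (−1)^0·-1^0·-1^-2 = +1.
(a,b)_3: α=-28, u≡1; β=-14, v≡1 (mod 3); (1|3)=+1, (1|3)=+1; sign (−1)^0·+1^-14·+1^-28 = +1.
(a,b)_∞: sgn(22)=+, sgn(-455)=−, so +1.
(a,b)_7: α=8, u≡2; β=3, v≡5 (mod 7); (2|7)=+1, (5|7)=-1; sign (−1)^0·+1^3·-1^8 = +1.
(a,b)_11: α=7, u≡2; β=4, v≡2 (mod 11); (2|11)=-1, (2|11)=-1; sign (−1)^0·-1^4·-1^7 = -1.
(a,b)_2: α=-21, β=-6; u≡3, v≡1 (mod 8); ε(u)ε(v)=1·0, αω(v)=-21·0, βω(u)=-6·1; sum ≡ 0  ⇒  +1.
(22, -455 / ℚ) ramifies at {5, 11}: a division algebra.

[5, 11]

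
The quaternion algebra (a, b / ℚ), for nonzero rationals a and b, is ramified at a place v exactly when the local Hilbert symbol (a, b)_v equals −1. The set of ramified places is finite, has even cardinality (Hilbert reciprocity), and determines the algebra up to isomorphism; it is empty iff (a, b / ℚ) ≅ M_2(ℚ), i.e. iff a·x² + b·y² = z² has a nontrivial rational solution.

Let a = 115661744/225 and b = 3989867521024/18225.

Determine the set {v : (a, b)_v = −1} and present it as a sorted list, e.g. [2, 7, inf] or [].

Mod squares: a ≡ 7228859, b ≡ 657169. Check v ∈ {∞, 2, 3, 5, 7, 11, 17, 29, 31, 43}.
v=2: v_2(a)=4, v_2(b)=10; units ≡ 3, 1 (mod 8); ε·ε+αω+βω = 1·0+4·0+10·1 ≡ 0  ⇒  (a,b)_2 = +1.
v=29: a=29^1·(≡9), b=29^1·(≡21) mod 29; (9|29)=+1, (21|29)=-1; (−1)^{1·1·14}·(+1)^1·(-1)^1 = -1.
v=∞: 7228859 > 0 and 657169 > 0  ⇒  (a,b)_∞ = +1.
v=31: a=31^1·(≡14), b=31^1·(≡3) mod 31; (14|31)=+1, (3|31)=-1; (−1)^{1·1·15}·(+1)^1·(-1)^1 = +1.
v=11: a=11^1·(≡7), b=11^2·(≡10) mod 11; (7|11)=-1, (10|11)=-1; (−1)^{1·2·5}·(-1)^2·(-1)^1 = -1.
v=3: a=3^-2·(≡2), b=3^-6·(≡1) mod 3; (2|3)=-1, (1|3)=+1; (−1)^{-2·-6·1}·(-1)^-6·(+1)^-2 = +1.
v=43: a=43^1·(≡33), b=43^1·(≡20) mod 43; (33|43)=-1, (20|43)=-1; (−1)^{1·1·21}·(-1)^1·(-1)^1 = -1.
v=7: a=7^0·(≡2), b=7^2·(≡2) mod 7; (2|7)=+1, (2|7)=+1; (−1)^{0·2·3}·(+1)^2·(+1)^0 = +1.
v=17: a=17^1·(≡7), b=17^1·(≡16) mod 17; (7|17)=-1, (16|17)=+1; (−1)^{1·1·8}·(-1)^1·(+1)^1 = -1.
v=5: a=5^-2·(≡1), b=5^-2·(≡1) mod 5; (1|5)=+1, (1|5)=+1; (−1)^{-2·-2·2}·(+1)^-2·(+1)^-2 = +1.
Ram(7228859, 657169) = {11, 17, 29, 43}; no ℚ_11-point on the conic.

[11, 17, 29, 43]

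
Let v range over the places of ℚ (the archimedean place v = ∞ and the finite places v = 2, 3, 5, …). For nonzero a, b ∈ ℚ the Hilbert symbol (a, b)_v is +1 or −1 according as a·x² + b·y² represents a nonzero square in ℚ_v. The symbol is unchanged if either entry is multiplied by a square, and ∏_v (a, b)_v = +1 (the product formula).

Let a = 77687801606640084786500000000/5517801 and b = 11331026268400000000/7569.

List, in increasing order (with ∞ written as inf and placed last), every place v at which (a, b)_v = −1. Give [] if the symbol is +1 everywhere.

Mod squares: a ≡ 32798465, b ≡ 31. Check v ∈ {∞, 2, 3, 5, 7, 19, 23, 29, 31, 37, 43}.
v=31: a=31^1·(≡7), b=31^1·(≡18) mod 31; (7|31)=+1, (18|31)=+1; (−1)^{1·1·15}·(+1)^1·(+1)^1 = -1.
v=29: a=29^-2·(≡9), b=29^-2·(≡8) mod 29; (9|29)=+1, (8|29)=-1; (−1)^{-2·-2·14}·(+1)^-2·(-1)^-2 = +1.
v=5: a=5^9·(≡3), b=5^8·(≡1) mod 5; (3|5)=-1, (1|5)=+1; (−1)^{9·8·2}·(-1)^8·(+1)^9 = +1.
v=37: a=37^3·(≡28), b=37^2·(≡18) mod 37; (28|37)=+1, (18|37)=-1; (−1)^{3·2·18}·(+1)^2·(-1)^3 = -1.
v=∞: 32798465 > 0 and 31 > 0  ⇒  (a,b)_∞ = +1.
v=3: a=3^-8·(≡2), b=3^-2·(≡1) mod 3; (2|3)=-1, (1|3)=+1; (−1)^{-8·-2·1}·(-1)^-2·(+1)^-8 = +1.
v=23: a=23^2·(≡10), b=23^0·(≡4) mod 23; (10|23)=-1, (4|23)=+1; (−1)^{2·0·11}·(-1)^0·(+1)^2 = +1.
v=19: a=19^3·(≡1), b=19^2·(≡10) mod 19; (1|19)=+1, (10|19)=-1; (−1)^{3·2·9}·(+1)^2·(-1)^3 = -1.
v=43: a=43^3·(≡4), b=43^2·(≡10) mod 43; (4|43)=+1, (10|43)=+1; (−1)^{3·2·21}·(+1)^2·(+1)^3 = +1.
v=2: v_2(a)=8, v_2(b)=10; units ≡ 1, 7 (mod 8); ε·ε+αω+βω = 0·1+8·0+10·0 ≡ 0  ⇒  (a,b)_2 = +1.
v=7: a=7^3·(≡3), b=7^0·(≡3) mod 7; (3|7)=-1, (3|7)=-1; (−1)^{3·0·3}·(-1)^0·(-1)^3 = -1.
|Ram(32798465, 31)| = 4, even; anisotropic at {7, 19, 31, 37}.

[7, 19, 31, 37]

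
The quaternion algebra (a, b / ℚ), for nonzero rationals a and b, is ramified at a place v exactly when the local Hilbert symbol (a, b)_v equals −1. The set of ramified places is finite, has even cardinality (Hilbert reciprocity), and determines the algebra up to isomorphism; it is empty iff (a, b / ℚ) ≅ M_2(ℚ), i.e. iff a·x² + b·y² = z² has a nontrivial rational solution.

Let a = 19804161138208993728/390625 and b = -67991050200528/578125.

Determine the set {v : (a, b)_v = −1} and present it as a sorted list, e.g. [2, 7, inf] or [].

[2, 3, 29, 37]

Mod squares: a ≡ 87, b ≡ -3441. Check v ∈ {∞, 2, 3, 5, 7, 13, 29, 31, 37}.
v=3: a=3^13·(≡2), b=3^9·(≡2) mod 3; (2|3)=-1, (2|3)=-1; (−1)^{13·9·1}·(-1)^9·(-1)^13 = -1.
v=5: a=5^-8·(≡3), b=5^-6·(≡1) mod 5; (3|5)=-1, (1|5)=+1; (−1)^{-8·-6·2}·(-1)^-6·(+1)^-8 = +1.
v=∞: 87 > 0 and -3441 < 0  ⇒  (a,b)_∞ = +1.
v=2: v_2(a)=6, v_2(b)=4; units ≡ 7, 7 (mod 8); ε·ε+αω+βω = 1·1+6·0+4·0 ≡ 1  ⇒  (a,b)_2 = -1.
v=7: a=7^2·(≡5), b=7^2·(≡3) mod 7; (5|7)=-1, (3|7)=-1; (−1)^{2·2·3}·(-1)^2·(-1)^2 = +1.
v=13: a=13^2·(≡4), b=13^2·(≡1) mod 13; (4|13)=+1, (1|13)=+1; (−1)^{2·2·6}·(+1)^2·(+1)^2 = +1.
v=31: a=31^2·(≡8), b=31^1·(≡13) mod 31; (8|31)=+1, (13|31)=-1; (−1)^{2·1·15}·(+1)^1·(-1)^2 = +1.
v=29: a=29^3·(≡14), b=29^2·(≡21) mod 29; (14|29)=-1, (21|29)=-1; (−1)^{3·2·14}·(-1)^2·(-1)^3 = -1.
v=37: a=37^0·(≡8), b=37^-1·(≡8) mod 37; (8|37)=-1, (8|37)=-1; (−1)^{0·-1·18}·(-1)^-1·(-1)^0 = -1.
Ram(87, -3441) = {2, 3, 29, 37}; no ℚ_2-point on the conic.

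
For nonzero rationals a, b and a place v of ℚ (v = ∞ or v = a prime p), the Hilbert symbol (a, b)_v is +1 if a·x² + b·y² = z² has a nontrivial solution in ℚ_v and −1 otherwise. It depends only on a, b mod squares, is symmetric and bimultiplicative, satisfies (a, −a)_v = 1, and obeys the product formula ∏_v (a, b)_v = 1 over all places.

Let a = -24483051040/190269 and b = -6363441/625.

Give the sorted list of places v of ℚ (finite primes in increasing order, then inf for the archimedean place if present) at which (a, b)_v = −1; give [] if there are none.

[2, 29, 43, inf]

Mod squares: a ≡ -87290, b ≡ -8729. Check v ∈ {∞, 2, 3, 5, 7, 23, 29, 31, 43}.
v=5: a=5^1·(≡3), b=5^-4·(≡4) mod 5; (3|5)=-1, (4|5)=+1; (−1)^{1·-4·2}·(-1)^-4·(+1)^1 = +1.
v=7: a=7^1·(≡4), b=7^1·(≡3) mod 7; (4|7)=+1, (3|7)=-1; (−1)^{1·1·3}·(+1)^1·(-1)^1 = +1.
v=29: a=29^-1·(≡7), b=29^1·(≡19) mod 29; (7|29)=+1, (19|29)=-1; (−1)^{-1·1·14}·(+1)^1·(-1)^-1 = -1.
v=31: a=31^2·(≡21), b=31^0·(≡23) mod 31; (21|31)=-1, (23|31)=-1; (−1)^{2·0·15}·(-1)^0·(-1)^2 = +1.
v=2: v_2(a)=5, v_2(b)=0; units ≡ 3, 7 (mod 8); ε·ε+αω+βω = 1·1+5·0+0·1 ≡ 1  ⇒  (a,b)_2 = -1.
v=3: a=3^-8·(≡1), b=3^6·(≡1) mod 3; (1|3)=+1, (1|3)=+1; (−1)^{-8·6·1}·(+1)^6·(+1)^-8 = +1.
v=43: a=43^1·(≡22), b=43^1·(≡27) mod 43; (22|43)=-1, (27|43)=-1; (−1)^{1·1·21}·(-1)^1·(-1)^1 = -1.
v=23: a=23^2·(≡1), b=23^0·(≡21) mod 23; (1|23)=+1, (21|23)=-1; (−1)^{2·0·11}·(+1)^0·(-1)^2 = +1.
v=∞: -87290 < 0 and -8729 < 0  ⇒  (a,b)_∞ = -1.
(-87290, -8729 / ℚ) ramifies at {2, 29, 43, ∞}: a division algebra.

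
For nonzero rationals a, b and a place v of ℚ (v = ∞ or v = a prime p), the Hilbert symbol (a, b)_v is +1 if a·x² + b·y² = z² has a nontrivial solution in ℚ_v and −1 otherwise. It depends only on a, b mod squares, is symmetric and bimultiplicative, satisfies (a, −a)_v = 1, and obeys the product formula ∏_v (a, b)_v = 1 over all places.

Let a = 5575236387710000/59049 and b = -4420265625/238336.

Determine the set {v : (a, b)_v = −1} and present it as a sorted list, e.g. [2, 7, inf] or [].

[11, 17]

(a, b) ≡ (11, -323) mod (ℚ^×)²; places V = {2, 3, 5, 7, 11, 17, 19, 41, 43, ∞}.
(a,b)_17: α=4, u≡7; β=1, v≡16 (mod 17); (7|17)=-1, (16|17)=+1; sign (−1)^0·-1^1·+1^4 = -1.
(a,b)_19: α=2, u≡5; β=-1, v≡18 (mod 19); (5|19)=+1, (18|19)=-1; sign (−1)^0·+1^-1·-1^2 = +1.
(a,b)_11: α=1, u≡3; β=0, v≡6 (mod 11); (3|11)=+1, (6|11)=-1; sign (−1)^0·+1^0·-1^1 = -1.
(a,b)_5: α=4, u≡4; β=6, v≡3 (mod 5); (4|5)=+1, (3|5)=-1; sign (−1)^0·+1^6·-1^4 = +1.
(a,b)_41: α=2, u≡38; β=0, v≡4 (mod 41); (38|41)=-1, (4|41)=+1; sign (−1)^0·-1^0·+1^2 = +1.
(a,b)_43: α=0, u≡10; β=2, v≡13 (mod 43); (10|43)=+1, (13|43)=+1; sign (−1)^0·+1^2·+1^0 = +1.
(a,b)_∞: sgn(11)=+, sgn(-323)=−, so +1.
(a,b)_2: α=4, β=-8; u≡3, v≡5 (mod 8); ε(u)ε(v)=1·0, αω(v)=4·1, βω(u)=-8·1; sum ≡ 0  ⇒  +1.
(a,b)_7: α=0, u≡1; β=-2, v≡6 (mod 7); (1|7)=+1, (6|7)=-1; sign (−1)^0·+1^-2·-1^0 = +1.
(a,b)_3: α=-10, u≡2; β=2, v≡1 (mod 3); (2|3)=-1, (1|3)=+1; sign (−1)^0·-1^2·+1^-10 = +1.
Ram(11, -323) = {11, 17}; no ℚ_11-point on the conic.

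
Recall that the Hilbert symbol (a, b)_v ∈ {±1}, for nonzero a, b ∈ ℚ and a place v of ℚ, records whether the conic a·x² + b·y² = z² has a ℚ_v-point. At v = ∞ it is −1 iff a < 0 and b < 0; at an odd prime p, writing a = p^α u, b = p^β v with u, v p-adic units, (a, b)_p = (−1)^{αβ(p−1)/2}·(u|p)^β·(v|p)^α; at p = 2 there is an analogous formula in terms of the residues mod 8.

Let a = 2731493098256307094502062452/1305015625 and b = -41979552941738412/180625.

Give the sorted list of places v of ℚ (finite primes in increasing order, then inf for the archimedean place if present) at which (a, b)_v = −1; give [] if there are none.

Mod squares: a ≡ 1333, b ≡ -3883187. Check v ∈ {∞, 2, 3, 5, 7, 11, 13, 17, 29, 31, 37, 43, 47}.
v=7: a=7^2·(≡6), b=7^1·(≡1) mod 7; (6|7)=-1, (1|7)=+1; (−1)^{2·1·3}·(-1)^1·(+1)^2 = -1.
v=37: a=37^2·(≡11), b=37^1·(≡5) mod 37; (11|37)=+1, (5|37)=-1; (−1)^{2·1·18}·(+1)^1·(-1)^2 = +1.
v=47: a=47^2·(≡34), b=47^1·(≡31) mod 47; (34|47)=+1, (31|47)=-1; (−1)^{2·1·23}·(+1)^1·(-1)^2 = +1.
v=43: a=43^3·(≡25), b=43^2·(≡13) mod 43; (25|43)=+1, (13|43)=+1; (−1)^{3·2·21}·(+1)^2·(+1)^3 = +1.
v=17: a=17^-4·(≡12), b=17^-2·(≡13) mod 17; (12|17)=-1, (13|17)=+1; (−1)^{-4·-2·8}·(-1)^-2·(+1)^-4 = +1.
v=2: v_2(a)=2, v_2(b)=2; units ≡ 5, 5 (mod 8); ε·ε+αω+βω = 0·0+2·1+2·1 ≡ 0  ⇒  (a,b)_2 = +1.
v=29: a=29^2·(≡1), b=29^1·(≡18) mod 29; (1|29)=+1, (18|29)=-1; (−1)^{2·1·14}·(+1)^1·(-1)^2 = +1.
v=11: a=11^0·(≡6), b=11^1·(≡7) mod 11; (6|11)=-1, (7|11)=-1; (−1)^{0·1·5}·(-1)^1·(-1)^0 = -1.
v=∞: 1333 > 0 and -3883187 < 0  ⇒  (a,b)_∞ = +1.
v=5: a=5^-6·(≡2), b=5^-4·(≡2) mod 5; (2|5)=-1, (2|5)=-1; (−1)^{-6·-4·2}·(-1)^-4·(-1)^-6 = +1.
v=31: a=31^3·(≡15), b=31^2·(≡9) mod 31; (15|31)=-1, (9|31)=+1; (−1)^{3·2·15}·(-1)^2·(+1)^3 = +1.
v=13: a=13^4·(≡8), b=13^2·(≡12) mod 13; (8|13)=-1, (12|13)=+1; (−1)^{4·2·6}·(-1)^2·(+1)^4 = +1.
v=3: a=3^4·(≡1), b=3^2·(≡1) mod 3; (1|3)=+1, (1|3)=+1; (−1)^{4·2·1}·(+1)^2·(+1)^4 = +1.
Ram(1333, -3883187) = {7, 11}; no ℚ_7-point on the conic.

[7, 11]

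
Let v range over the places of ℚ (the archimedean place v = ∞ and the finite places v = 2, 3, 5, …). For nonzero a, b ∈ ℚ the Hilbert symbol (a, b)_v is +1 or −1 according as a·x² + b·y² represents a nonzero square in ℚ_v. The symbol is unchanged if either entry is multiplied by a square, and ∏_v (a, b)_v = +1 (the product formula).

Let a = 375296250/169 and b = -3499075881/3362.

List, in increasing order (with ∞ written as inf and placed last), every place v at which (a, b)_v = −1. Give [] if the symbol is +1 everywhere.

Mod squares: a ≡ 714, b ≡ -1218. Check v ∈ {∞, 2, 3, 5, 7, 13, 17, 29, 41, 47}.
v=47: a=47^0·(≡1), b=47^2·(≡37) mod 47; (1|47)=+1, (37|47)=+1; (−1)^{0·2·23}·(+1)^2·(+1)^0 = +1.
v=17: a=17^1·(≡1), b=17^2·(≡11) mod 17; (1|17)=+1, (11|17)=-1; (−1)^{1·2·8}·(+1)^2·(-1)^1 = -1.
v=29: a=29^2·(≡12), b=29^1·(≡6) mod 29; (12|29)=-1, (6|29)=+1; (−1)^{2·1·14}·(-1)^1·(+1)^2 = -1.
v=41: a=41^0·(≡17), b=41^-2·(≡17) mod 41; (17|41)=-1, (17|41)=-1; (−1)^{0·-2·20}·(-1)^-2·(-1)^0 = +1.
v=3: a=3^1·(≡1), b=3^3·(≡2) mod 3; (1|3)=+1, (2|3)=-1; (−1)^{1·3·1}·(+1)^3·(-1)^1 = +1.
v=7: a=7^1·(≡1), b=7^1·(≡4) mod 7; (1|7)=+1, (4|7)=+1; (−1)^{1·1·3}·(+1)^1·(+1)^1 = -1.
v=5: a=5^4·(≡1), b=5^0·(≡2) mod 5; (1|5)=+1, (2|5)=-1; (−1)^{4·0·2}·(+1)^0·(-1)^4 = +1.
v=∞: 714 > 0 and -1218 < 0  ⇒  (a,b)_∞ = +1.
v=13: a=13^-2·(≡4), b=13^0·(≡3) mod 13; (4|13)=+1, (3|13)=+1; (−1)^{-2·0·6}·(+1)^0·(+1)^-2 = +1.
v=2: v_2(a)=1, v_2(b)=-1; units ≡ 5, 7 (mod 8); ε·ε+αω+βω = 0·1+1·0+-1·1 ≡ 1  ⇒  (a,b)_2 = -1.
|Ram(714, -1218)| = 4, even; anisotropic at {2, 7, 17, 29}.

[2, 7, 17, 29]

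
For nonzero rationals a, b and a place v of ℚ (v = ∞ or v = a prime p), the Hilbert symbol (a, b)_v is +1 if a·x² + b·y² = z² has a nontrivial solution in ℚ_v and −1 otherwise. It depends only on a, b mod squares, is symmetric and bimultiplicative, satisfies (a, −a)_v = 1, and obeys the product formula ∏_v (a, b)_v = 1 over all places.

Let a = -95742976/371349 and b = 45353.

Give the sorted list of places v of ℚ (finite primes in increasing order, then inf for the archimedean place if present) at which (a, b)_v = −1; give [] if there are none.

[7, 11, 19, 31]

Mod squares: a ≡ -88319, b ≡ 45353. Check v ∈ {∞, 2, 3, 7, 11, 19, 31, 37}.
v=19: a=19^2·(≡15), b=19^1·(≡12) mod 19; (15|19)=-1, (12|19)=-1; (−1)^{2·1·9}·(-1)^1·(-1)^2 = -1.
v=31: a=31^-1·(≡26), b=31^1·(≡6) mod 31; (26|31)=-1, (6|31)=-1; (−1)^{-1·1·15}·(-1)^1·(-1)^-1 = -1.
v=7: a=7^1·(≡2), b=7^1·(≡4) mod 7; (2|7)=+1, (4|7)=+1; (−1)^{1·1·3}·(+1)^1·(+1)^1 = -1.
v=11: a=11^-3·(≡3), b=11^1·(≡9) mod 11; (3|11)=+1, (9|11)=+1; (−1)^{-3·1·5}·(+1)^1·(+1)^-3 = -1.
v=2: v_2(a)=10, v_2(b)=0; units ≡ 1, 1 (mod 8); ε·ε+αω+βω = 0·0+10·0+0·0 ≡ 0  ⇒  (a,b)_2 = +1.
v=37: a=37^1·(≡23), b=37^0·(≡28) mod 37; (23|37)=-1, (28|37)=+1; (−1)^{1·0·18}·(-1)^0·(+1)^1 = +1.
v=3: a=3^-2·(≡1), b=3^0·(≡2) mod 3; (1|3)=+1, (2|3)=-1; (−1)^{-2·0·1}·(+1)^0·(-1)^-2 = +1.
v=∞: -88319 < 0 and 45353 > 0  ⇒  (a,b)_∞ = +1.
(-88319, 45353 / ℚ) ramifies at {7, 11, 19, 31}: a division algebra.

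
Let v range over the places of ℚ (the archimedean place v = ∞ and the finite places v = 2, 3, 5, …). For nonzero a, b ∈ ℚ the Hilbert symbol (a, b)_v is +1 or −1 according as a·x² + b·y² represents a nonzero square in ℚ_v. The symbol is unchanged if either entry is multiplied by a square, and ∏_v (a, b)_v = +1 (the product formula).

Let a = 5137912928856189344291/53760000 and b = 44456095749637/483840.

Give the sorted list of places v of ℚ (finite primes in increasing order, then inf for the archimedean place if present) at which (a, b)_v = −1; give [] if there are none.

[7, 11]

(a, b) ≡ (231, 2730) mod (ℚ^×)²; places V = {2, 3, 5, 7, 11, 13, 17, 29, 31, ∞}.
(a,b)_13: α=2, u≡3; β=1, v≡6 (mod 13); (3|13)=+1, (6|13)=-1; sign (−1)^0·+1^1·-1^2 = +1.
(a,b)_5: α=-4, u≡1; β=-1, v≡4 (mod 5); (1|5)=+1, (4|5)=+1; sign (−1)^0·+1^-1·+1^-4 = +1.
(a,b)_29: α=4, u≡6; β=2, v≡23 (mod 29); (6|29)=+1, (23|29)=+1; sign (−1)^0·+1^2·+1^4 = +1.
(a,b)_3: α=-1, u≡2; β=-3, v≡1 (mod 3); (2|3)=-1, (1|3)=+1; sign (−1)^1·-1^-3·+1^-1 = +1.
(a,b)_11: α=5, u≡6; β=4, v≡2 (mod 11); (6|11)=-1, (2|11)=-1; sign (−1)^0·-1^4·-1^5 = -1.
(a,b)_2: α=-12, β=-9; u≡7, v≡5 (mod 8); ε(u)ε(v)=1·0, αω(v)=-12·1, βω(u)=-9·0; sum ≡ 0  ⇒  +1.
(a,b)_31: α=4, u≡1; β=2, v≡4 (mod 31); (1|31)=+1, (4|31)=+1; sign (−1)^0·+1^2·+1^4 = +1.
(a,b)_17: α=2, u≡7; β=2, v≡7 (mod 17); (7|17)=-1, (7|17)=-1; sign (−1)^0·-1^2·-1^2 = +1.
(a,b)_∞: sgn(231)=+, sgn(2730)=+, so +1.
(a,b)_7: α=-1, u≡5; β=-1, v≡6 (mod 7); (5|7)=-1, (6|7)=-1; sign (−1)^1·-1^-1·-1^-1 = -1.
Ram(231, 2730) = {7, 11}; no ℚ_7-point on the conic.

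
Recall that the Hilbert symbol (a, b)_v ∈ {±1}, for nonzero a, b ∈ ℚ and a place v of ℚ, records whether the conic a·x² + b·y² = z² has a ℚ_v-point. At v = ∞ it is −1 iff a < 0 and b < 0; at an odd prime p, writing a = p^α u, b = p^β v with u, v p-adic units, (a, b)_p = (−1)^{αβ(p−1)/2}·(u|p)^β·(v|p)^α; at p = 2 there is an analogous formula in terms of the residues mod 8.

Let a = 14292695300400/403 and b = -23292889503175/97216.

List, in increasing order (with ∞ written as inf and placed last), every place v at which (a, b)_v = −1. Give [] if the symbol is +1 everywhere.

[23, 31]

Mod squares: a ≡ 181753, b ≡ -29233. Check v ∈ {∞, 2, 3, 5, 7, 11, 13, 17, 23, 31, 41, 43}.
v=13: a=13^-1·(≡2), b=13^0·(≡10) mod 13; (2|13)=-1, (10|13)=+1; (−1)^{-1·0·6}·(-1)^0·(+1)^-1 = +1.
v=23: a=23^2·(≡7), b=23^1·(≡10) mod 23; (7|23)=-1, (10|23)=-1; (−1)^{2·1·11}·(-1)^1·(-1)^2 = -1.
v=41: a=41^1·(≡23), b=41^1·(≡10) mod 41; (23|41)=+1, (10|41)=+1; (−1)^{1·1·20}·(+1)^1·(+1)^1 = +1.
v=3: a=3^4·(≡1), b=3^0·(≡2) mod 3; (1|3)=+1, (2|3)=-1; (−1)^{4·0·1}·(+1)^0·(-1)^4 = +1.
v=∞: 181753 > 0 and -29233 < 0  ⇒  (a,b)_∞ = +1.
v=7: a=7^0·(≡5), b=7^-2·(≡3) mod 7; (5|7)=-1, (3|7)=-1; (−1)^{0·-2·3}·(-1)^-2·(-1)^0 = +1.
v=17: a=17^0·(≡12), b=17^2·(≡3) mod 17; (12|17)=-1, (3|17)=-1; (−1)^{0·2·8}·(-1)^2·(-1)^0 = +1.
v=2: v_2(a)=4, v_2(b)=-6; units ≡ 1, 7 (mod 8); ε·ε+αω+βω = 0·1+4·0+-6·0 ≡ 0  ⇒  (a,b)_2 = +1.
v=43: a=43^2·(≡17), b=43^4·(≡18) mod 43; (17|43)=+1, (18|43)=-1; (−1)^{2·4·21}·(+1)^4·(-1)^2 = +1.
v=31: a=31^-1·(≡4), b=31^-1·(≡28) mod 31; (4|31)=+1, (28|31)=+1; (−1)^{-1·-1·15}·(+1)^-1·(+1)^-1 = -1.
v=11: a=11^1·(≡1), b=11^0·(≡3) mod 11; (1|11)=+1, (3|11)=+1; (−1)^{1·0·5}·(+1)^0·(+1)^1 = +1.
v=5: a=5^2·(≡2), b=5^2·(≡3) mod 5; (2|5)=-1, (3|5)=-1; (−1)^{2·2·2}·(-1)^2·(-1)^2 = +1.
Ram(181753, -29233) = {23, 31}; no ℚ_23-point on the conic.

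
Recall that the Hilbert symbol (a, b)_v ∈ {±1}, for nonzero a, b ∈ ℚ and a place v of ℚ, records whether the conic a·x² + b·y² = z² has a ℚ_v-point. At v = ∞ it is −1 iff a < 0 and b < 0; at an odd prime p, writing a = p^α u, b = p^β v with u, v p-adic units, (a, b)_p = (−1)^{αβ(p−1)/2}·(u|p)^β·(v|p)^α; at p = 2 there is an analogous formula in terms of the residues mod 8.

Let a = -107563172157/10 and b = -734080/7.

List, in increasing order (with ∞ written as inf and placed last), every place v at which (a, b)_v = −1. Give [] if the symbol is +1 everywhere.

[2, 5, 7, 31, 47, inf]

(a, b) ≡ (-1475489330, -80290) mod (ℚ^×)²; places V = {2, 3, 5, 7, 17, 23, 31, 37, 47, ∞}.
(a,b)_5: α=-1, u≡4; β=1, v≡2 (mod 5); (4|5)=+1, (2|5)=-1; sign (−1)^0·+1^1·-1^-1 = -1.
(a,b)_23: α=1, u≡10; β=0, v≡18 (mod 23); (10|23)=-1, (18|23)=+1; sign (−1)^0·-1^0·+1^1 = +1.
(a,b)_2: α=-1, β=7; u≡7, v≡7 (mod 8); ε(u)ε(v)=1·1, αω(v)=-1·0, βω(u)=7·0; sum ≡ 1  ⇒  -1.
(a,b)_47: α=1, u≡6; β=0, v≡22 (mod 47); (6|47)=+1, (22|47)=-1; sign (−1)^0·+1^0·-1^1 = -1.
(a,b)_∞: sgn(-1475489330)=−, sgn(-80290)=−, so -1.
(a,b)_37: α=1, u≡29; β=1, v≡20 (mod 37); (29|37)=-1, (20|37)=-1; sign (−1)^0·-1^1·-1^1 = +1.
(a,b)_7: α=1, u≡3; β=-1, v≡3 (mod 7); (3|7)=-1, (3|7)=-1; sign (−1)^1·-1^-1·-1^1 = -1.
(a,b)_3: α=6, u≡1; β=0, v≡2 (mod 3); (1|3)=+1, (2|3)=-1; sign (−1)^0·+1^0·-1^6 = +1.
(a,b)_17: α=1, u≡10; β=0, v≡2 (mod 17); (10|17)=-1, (2|17)=+1; sign (−1)^0·-1^0·+1^1 = +1.
(a,b)_31: α=1, u≡25; β=1, v≡5 (mod 31); (25|31)=+1, (5|31)=+1; sign (−1)^1·+1^1·+1^1 = -1.
|Ram(-1475489330, -80290)| = 6, even; anisotropic at {2, 5, 7, 31, 47, ∞}.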